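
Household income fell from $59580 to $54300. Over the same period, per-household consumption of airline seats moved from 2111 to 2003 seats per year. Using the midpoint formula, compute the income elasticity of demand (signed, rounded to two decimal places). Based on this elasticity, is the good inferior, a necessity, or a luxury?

0.57; necessity

%ΔQ = (2003 − 2111)/[( 2111 + 2003)/2] = -108/2057 = -0.052503…
%ΔIncome = (54300 − 59580)/[( 59580 + 54300)/2] = -5280/56940 = -0.092729…
E_income = (-108/2057) / (-5280/56940) = 0.5662…
0 < E_income < 1 ⇒ normal good, necessity.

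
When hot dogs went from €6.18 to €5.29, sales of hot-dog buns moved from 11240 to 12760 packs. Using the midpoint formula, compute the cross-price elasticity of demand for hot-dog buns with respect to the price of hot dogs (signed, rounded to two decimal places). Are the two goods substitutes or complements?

-0.82; complements

%ΔQ_{hot-dog buns} = (12760 − 11240)/avg = 1520/12000 = 0.126666…
%ΔP_{hot dogs} = (5.29 − 6.18)/avg = -0.89/5.735 = -0.155187…
E_cross = (1520/12000) / (-0.89/5.735) = -0.8162…
E_cross < 0 ⇒ the goods are complements.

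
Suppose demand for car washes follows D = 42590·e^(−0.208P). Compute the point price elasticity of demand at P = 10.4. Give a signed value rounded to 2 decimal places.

-2.16

dD/dP = −0.208·D = -1018.37. At P = 10.4, D = 4896.
Ed = (dD/dP)·(P/D) = (-1018.37) × (10.4/4896) = -2.1632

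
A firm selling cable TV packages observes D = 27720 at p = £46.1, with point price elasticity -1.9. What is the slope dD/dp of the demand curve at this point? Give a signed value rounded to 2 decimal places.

Ed = (dD/dp)·(p/D) ⇒ dD/dp = Ed·D/p = (-1.9)·27720/46.1 = -1142.4728…

-1142.47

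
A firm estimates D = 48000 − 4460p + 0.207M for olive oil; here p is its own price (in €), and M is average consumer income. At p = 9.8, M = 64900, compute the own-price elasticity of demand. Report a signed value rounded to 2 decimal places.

-2.47

At the given values, D = 48000 − 4460(9.8) + 0.207(64900) = 17726.3.
∂D/∂p = −4460.
E = (-4460) × (9.8/17726.3) = -2.4657…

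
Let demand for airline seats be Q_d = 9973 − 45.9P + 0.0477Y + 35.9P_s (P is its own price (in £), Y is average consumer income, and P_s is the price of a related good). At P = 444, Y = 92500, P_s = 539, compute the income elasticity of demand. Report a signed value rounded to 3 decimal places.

0.330

At the given values, Q_d = 9973 − 45.9(444) + 0.0477(92500) + 35.9(539) = 13355.75.
∂Q_d/∂Y = 0.0477.
E = (0.0477) × (92500/13355.75) = 0.33036…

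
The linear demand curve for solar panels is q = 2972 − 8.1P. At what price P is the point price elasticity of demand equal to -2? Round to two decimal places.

Ed = −8.1P/(2972 − 8.1P). Set this equal to -2:
8.1P = 2·(2972 − 8.1P) ⇒ 8.1P(1 + 2) = 2·2972
P = 2·2972 / (8.1·3) = 244.6090…

244.61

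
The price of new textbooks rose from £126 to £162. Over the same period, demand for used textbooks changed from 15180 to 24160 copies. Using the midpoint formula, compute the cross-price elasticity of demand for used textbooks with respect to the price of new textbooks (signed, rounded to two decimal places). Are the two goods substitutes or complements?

%ΔQ_{used textbooks} = (24160 − 15180)/avg = 8980/19670 = 0.456532…
%ΔP_{new textbooks} = (162 − 126)/avg = 36/144 = 0.25
E_cross = (8980/19670) / (36/144) = 1.8261…
E_cross > 0 ⇒ the goods are substitutes.

1.83; substitutes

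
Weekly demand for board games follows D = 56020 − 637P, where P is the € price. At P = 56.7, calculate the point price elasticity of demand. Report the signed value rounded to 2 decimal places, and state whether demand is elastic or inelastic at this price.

-1.81; elastic

dD/dP = −637. At P = 56.7, D = 56020 − 637(56.7) = 19902.1.
Ed = (dD/dP)·(P/D) = −637 × (56.7/19902.1) = -1.8147…
|Ed| = 1.81 > 1, so demand is elastic.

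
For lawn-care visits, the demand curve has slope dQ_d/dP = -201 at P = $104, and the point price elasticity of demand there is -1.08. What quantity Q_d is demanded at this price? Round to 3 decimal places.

Ed = (dQ_d/dP)·(P/Q_d) ⇒ Q_d = (dQ_d/dP)·P/Ed = (-201)·104/(-1.08) = 19355.55555…

19355.556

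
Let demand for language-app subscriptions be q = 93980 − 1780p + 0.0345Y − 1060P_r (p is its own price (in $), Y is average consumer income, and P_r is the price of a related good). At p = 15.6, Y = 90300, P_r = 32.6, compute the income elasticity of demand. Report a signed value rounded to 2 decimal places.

0.09

At the given values, q = 93980 − 1780(15.6) + 0.0345(90300) − 1060(32.6) = 34771.35.
∂q/∂Y = 0.0345.
E = (0.0345) × (90300/34771.35) = 0.0895…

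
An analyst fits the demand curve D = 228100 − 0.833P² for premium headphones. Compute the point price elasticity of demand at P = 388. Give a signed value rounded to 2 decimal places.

dD/dP = −2·0.833·P = -646.408. At P = 388, D = 102696.848.
Ed = (dD/dP)·(P/D) = (-646.408) × (388/102696.848) = -2.4422…

-2.44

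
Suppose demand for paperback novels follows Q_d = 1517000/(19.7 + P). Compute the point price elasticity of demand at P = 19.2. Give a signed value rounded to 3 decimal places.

dQ_d/dP = −1517000/(19.7 + P)² = -1002.5. At P = 19.2, Q_d = 38997.4.
Ed = (dQ_d/dP)·(P/Q_d) = (-1002.5) × (19.2/38997.4) = -0.49357…

-0.494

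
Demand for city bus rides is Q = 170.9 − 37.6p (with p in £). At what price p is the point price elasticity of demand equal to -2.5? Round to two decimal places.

Ed = −37.6p/(170.9 − 37.6p). Set this equal to -2.5:
37.6p = 2.5·(170.9 − 37.6p) ⇒ 37.6p(1 + 2.5) = 2.5·170.9
p = 2.5·170.9 / (37.6·3.5) = 3.2465…

3.25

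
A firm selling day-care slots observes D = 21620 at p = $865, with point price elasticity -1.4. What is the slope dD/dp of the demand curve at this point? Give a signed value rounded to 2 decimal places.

Ed = (dD/dp)·(p/D) ⇒ dD/dp = Ed·D/p = (-1.4)·21620/865 = -34.9919…

-34.99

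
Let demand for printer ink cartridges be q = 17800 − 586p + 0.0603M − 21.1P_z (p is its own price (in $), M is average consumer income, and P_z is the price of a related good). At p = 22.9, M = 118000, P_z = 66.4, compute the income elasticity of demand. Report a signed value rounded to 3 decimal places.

0.705

At the given values, q = 17800 − 586(22.9) + 0.0603(118000) − 21.1(66.4) = 10094.96.
∂q/∂M = 0.0603.
E = (0.0603) × (118000/10094.96) = 0.70484…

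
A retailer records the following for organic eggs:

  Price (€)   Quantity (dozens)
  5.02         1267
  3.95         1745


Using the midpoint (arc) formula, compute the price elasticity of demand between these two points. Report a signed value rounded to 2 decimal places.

-1.33

%ΔQ = (1745 − 1267) / [(1267 + 1745)/2] = 478/1506 = 0.317397…
%ΔP = (3.95 − 5.02) / [(5.02 + 3.95)/2] = -1.07/4.485 = -0.238573…
Arc Ed = %ΔQ / %ΔP = (478/1506) / (-1.07/4.485) = -1.3303…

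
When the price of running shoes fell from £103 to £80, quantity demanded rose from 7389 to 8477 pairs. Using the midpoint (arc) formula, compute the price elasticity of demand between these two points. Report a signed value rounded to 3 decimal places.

-0.546

%ΔQ = (8477 − 7389) / [(7389 + 8477)/2] = 1088/7933 = 0.137148…
%ΔP = (80 − 103) / [(103 + 80)/2] = -23/91.5 = -0.251366…
Arc Ed = %ΔQ / %ΔP = (1088/7933) / (-23/91.5) = -0.54561…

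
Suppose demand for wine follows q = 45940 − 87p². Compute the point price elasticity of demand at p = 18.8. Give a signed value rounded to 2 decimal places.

-4.05

dq/dp = −2·87·p = -3271.2. At p = 18.8, q = 15190.72.
Ed = (dq/dp)·(p/q) = (-3271.2) × (18.8/15190.72) = -4.0484…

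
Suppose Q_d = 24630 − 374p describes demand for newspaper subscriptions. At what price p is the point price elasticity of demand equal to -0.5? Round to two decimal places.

21.95

Ed = −374p/(24630 − 374p). Set this equal to -0.5:
374p = 0.5·(24630 − 374p) ⇒ 374p(1 + 0.5) = 0.5·24630
p = 0.5·24630 / (374·1.5) = 21.9518…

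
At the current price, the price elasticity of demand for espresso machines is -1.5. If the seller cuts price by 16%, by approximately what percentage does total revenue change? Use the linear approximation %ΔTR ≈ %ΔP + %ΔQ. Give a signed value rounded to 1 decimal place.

%ΔQ ≈ Ed × %ΔP = (-1.5) × (-16%) = +24.0000%
%ΔTR ≈ %ΔP + %ΔQ = (-16%) + (+24.0000%) = +8.0000%

+8.0%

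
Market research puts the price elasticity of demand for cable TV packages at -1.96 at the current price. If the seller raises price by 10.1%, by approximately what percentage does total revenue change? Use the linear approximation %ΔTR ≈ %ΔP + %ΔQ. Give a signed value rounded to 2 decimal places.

-9.70%

%ΔQ ≈ Ed × %ΔP = (-1.96) × (+10.1%) = -19.7960%
%ΔTR ≈ %ΔP + %ΔQ = (+10.1%) + (-19.7960%) = -9.6960%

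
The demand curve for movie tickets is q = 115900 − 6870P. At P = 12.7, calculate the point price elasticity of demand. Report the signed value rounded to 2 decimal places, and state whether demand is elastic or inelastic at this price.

-3.05; elastic

dq/dP = −6870. At P = 12.7, q = 115900 − 6870(12.7) = 28651.
Ed = (dq/dP)·(P/q) = −6870 × (12.7/28651) = -3.0452…
|Ed| = 3.05 > 1, so demand is elastic.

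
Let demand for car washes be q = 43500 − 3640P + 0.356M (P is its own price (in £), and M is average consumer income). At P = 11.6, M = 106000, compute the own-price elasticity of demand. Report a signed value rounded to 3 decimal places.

-1.082

At the given values, q = 43500 − 3640(11.6) + 0.356(106000) = 39012.
∂q/∂P = −3640.
E = (-3640) × (11.6/39012) = -1.08233…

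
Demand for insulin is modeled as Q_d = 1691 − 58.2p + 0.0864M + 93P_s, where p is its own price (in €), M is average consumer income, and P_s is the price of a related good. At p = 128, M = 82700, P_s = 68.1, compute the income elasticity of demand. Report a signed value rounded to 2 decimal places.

0.93

At the given values, Q_d = 1691 − 58.2(128) + 0.0864(82700) + 93(68.1) = 7719.98.
∂Q_d/∂M = 0.0864.
E = (0.0864) × (82700/7719.98) = 0.9255…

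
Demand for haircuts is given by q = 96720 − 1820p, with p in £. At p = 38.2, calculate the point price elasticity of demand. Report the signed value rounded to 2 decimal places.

-2.56

dq/dp = −1820. At p = 38.2, q = 96720 − 1820(38.2) = 27196.
Ed = (dq/dp)·(p/q) = −1820 × (38.2/27196) = -2.5564…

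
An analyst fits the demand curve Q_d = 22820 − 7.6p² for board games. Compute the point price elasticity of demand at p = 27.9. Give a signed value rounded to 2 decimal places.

-0.70

dQ_d/dp = −2·7.6·p = -424.08. At p = 27.9, Q_d = 16904.084.
Ed = (dQ_d/dp)·(p/Q_d) = (-424.08) × (27.9/16904.084) = -0.6999…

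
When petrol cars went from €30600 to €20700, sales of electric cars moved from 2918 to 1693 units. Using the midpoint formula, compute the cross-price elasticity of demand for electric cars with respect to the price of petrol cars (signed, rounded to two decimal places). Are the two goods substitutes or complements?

1.38; substitutes

%ΔQ_{electric cars} = (1693 − 2918)/avg = -1225/2305.5 = -0.531338…
%ΔP_{petrol cars} = (20700 − 30600)/avg = -9900/25650 = -0.385964…
E_cross = (-1225/2305.5) / (-9900/25650) = 1.3766…
E_cross > 0 ⇒ the goods are substitutes.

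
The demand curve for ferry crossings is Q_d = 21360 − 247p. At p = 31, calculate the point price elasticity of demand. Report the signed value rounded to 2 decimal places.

-0.56

dQ_d/dp = −247. At p = 31, Q_d = 21360 − 247(31) = 13703.
Ed = (dQ_d/dp)·(p/Q_d) = −247 × (31/13703) = -0.5587…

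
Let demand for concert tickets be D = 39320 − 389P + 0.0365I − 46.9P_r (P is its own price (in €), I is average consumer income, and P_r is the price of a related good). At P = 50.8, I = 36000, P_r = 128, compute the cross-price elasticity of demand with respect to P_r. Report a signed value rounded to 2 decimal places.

-0.40

At the given values, D = 39320 − 389(50.8) + 0.0365(36000) − 46.9(128) = 14869.6.
∂D/∂P_r = -46.9.
E = (-46.9) × (128/14869.6) = -0.4037…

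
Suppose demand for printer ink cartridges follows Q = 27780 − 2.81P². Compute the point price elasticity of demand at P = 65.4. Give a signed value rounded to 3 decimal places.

-1.525

dQ/dP = −2·2.81·P = -367.548. At P = 65.4, Q = 15761.1804.
Ed = (dQ/dP)·(P/Q) = (-367.548) × (65.4/15761.1804) = -1.52511…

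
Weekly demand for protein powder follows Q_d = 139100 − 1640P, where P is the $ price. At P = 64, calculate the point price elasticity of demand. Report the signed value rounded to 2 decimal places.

dQ_d/dP = −1640. At P = 64, Q_d = 139100 − 1640(64) = 34140.
Ed = (dQ_d/dP)·(P/Q_d) = −1640 × (64/34140) = -3.0743…

-3.07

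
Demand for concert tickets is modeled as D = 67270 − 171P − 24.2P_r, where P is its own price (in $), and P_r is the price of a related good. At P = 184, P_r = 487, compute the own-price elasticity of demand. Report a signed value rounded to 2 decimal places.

At the given values, D = 67270 − 171(184) − 24.2(487) = 24020.6.
∂D/∂P = −171.
E = (-171) × (184/24020.6) = -1.3098…

-1.31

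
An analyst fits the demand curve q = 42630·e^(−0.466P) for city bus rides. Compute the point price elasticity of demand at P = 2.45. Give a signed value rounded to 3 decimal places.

dq/dP = −0.466·q = -6342.6. At P = 2.45, q = 13610.7.
Ed = (dq/dP)·(P/q) = (-6342.6) × (2.45/13610.7) = -1.1417

-1.142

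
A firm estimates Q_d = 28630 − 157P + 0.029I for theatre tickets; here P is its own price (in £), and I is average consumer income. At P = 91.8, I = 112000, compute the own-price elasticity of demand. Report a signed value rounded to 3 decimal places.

-0.825

At the given values, Q_d = 28630 − 157(91.8) + 0.029(112000) = 17465.4.
∂Q_d/∂P = −157.
E = (-157) × (91.8/17465.4) = -0.82520…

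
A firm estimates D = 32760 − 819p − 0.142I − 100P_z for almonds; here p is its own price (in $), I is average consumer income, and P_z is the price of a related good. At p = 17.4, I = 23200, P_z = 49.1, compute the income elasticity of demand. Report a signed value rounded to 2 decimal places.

-0.32

At the given values, D = 32760 − 819(17.4) − 0.142(23200) − 100(49.1) = 10305.
∂D/∂I = -0.142.
E = (-0.142) × (23200/10305) = -0.3196…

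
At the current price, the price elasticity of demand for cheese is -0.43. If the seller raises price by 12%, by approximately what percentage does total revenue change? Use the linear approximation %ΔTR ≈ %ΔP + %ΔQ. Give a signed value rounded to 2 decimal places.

+6.84%

%ΔQ ≈ Ed × %ΔP = (-0.43) × (+12%) = -5.1600%
%ΔTR ≈ %ΔP + %ΔQ = (+12%) + (-5.1600%) = +6.8400%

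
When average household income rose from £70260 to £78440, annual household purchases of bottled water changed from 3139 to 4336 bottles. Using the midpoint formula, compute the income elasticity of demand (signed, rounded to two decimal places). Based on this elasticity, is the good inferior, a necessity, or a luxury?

%ΔQ = (4336 − 3139)/[( 3139 + 4336)/2] = 1197/3737.5 = 0.320267…
%ΔIncome = (78440 − 70260)/[( 70260 + 78440)/2] = 8180/74350 = 0.110020…
E_income = (1197/3737.5) / (8180/74350) = 2.9109…
E_income > 1 ⇒ normal good, luxury.

2.91; luxury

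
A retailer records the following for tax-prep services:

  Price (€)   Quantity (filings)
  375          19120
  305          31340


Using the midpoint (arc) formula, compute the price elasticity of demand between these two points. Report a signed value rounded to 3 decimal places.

-2.353

%ΔQ = (31340 − 19120) / [(19120 + 31340)/2] = 12220/25230 = 0.484344…
%ΔP = (305 − 375) / [(375 + 305)/2] = -70/340 = -0.205882…
Arc Ed = %ΔQ / %ΔP = (12220/25230) / (-70/340) = -2.35252…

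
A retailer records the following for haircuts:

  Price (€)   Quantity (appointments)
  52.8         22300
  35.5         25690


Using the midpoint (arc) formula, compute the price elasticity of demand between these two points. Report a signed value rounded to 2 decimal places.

-0.36

%ΔQ = (25690 − 22300) / [(22300 + 25690)/2] = 3390/23995 = 0.141279…
%ΔP = (35.5 − 52.8) / [(52.8 + 35.5)/2] = -17.3/44.15 = -0.391845…
Arc Ed = %ΔQ / %ΔP = (3390/23995) / (-17.3/44.15) = -0.3605…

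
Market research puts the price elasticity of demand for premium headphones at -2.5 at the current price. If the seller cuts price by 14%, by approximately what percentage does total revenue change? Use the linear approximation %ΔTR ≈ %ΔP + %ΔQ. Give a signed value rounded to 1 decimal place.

+21.0%

%ΔQ ≈ Ed × %ΔP = (-2.5) × (-14%) = +35.0000%
%ΔTR ≈ %ΔP + %ΔQ = (-14%) + (+35.0000%) = +21.0000%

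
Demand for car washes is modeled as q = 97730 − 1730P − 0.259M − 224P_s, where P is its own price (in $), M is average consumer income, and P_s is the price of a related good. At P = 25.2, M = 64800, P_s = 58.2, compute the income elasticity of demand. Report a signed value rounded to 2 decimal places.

-0.69

At the given values, q = 97730 − 1730(25.2) − 0.259(64800) − 224(58.2) = 24314.
∂q/∂M = -0.259.
E = (-0.259) × (64800/24314) = -0.6902…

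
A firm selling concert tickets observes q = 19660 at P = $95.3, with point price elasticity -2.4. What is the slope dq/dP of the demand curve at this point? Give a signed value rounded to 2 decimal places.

-495.11

Ed = (dq/dP)·(P/q) ⇒ dq/dP = Ed·q/P = (-2.4)·19660/95.3 = -495.1101…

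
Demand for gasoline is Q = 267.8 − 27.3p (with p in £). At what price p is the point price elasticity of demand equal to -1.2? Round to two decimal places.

Ed = −27.3p/(267.8 − 27.3p). Set this equal to -1.2:
27.3p = 1.2·(267.8 − 27.3p) ⇒ 27.3p(1 + 1.2) = 1.2·267.8
p = 1.2·267.8 / (27.3·2.2) = 5.3506…

5.35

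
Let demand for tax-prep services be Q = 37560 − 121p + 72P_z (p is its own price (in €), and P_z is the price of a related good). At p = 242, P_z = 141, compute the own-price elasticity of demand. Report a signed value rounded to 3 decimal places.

At the given values, Q = 37560 − 121(242) + 72(141) = 18430.
∂Q/∂p = −121.
E = (-121) × (242/18430) = -1.58882…

-1.589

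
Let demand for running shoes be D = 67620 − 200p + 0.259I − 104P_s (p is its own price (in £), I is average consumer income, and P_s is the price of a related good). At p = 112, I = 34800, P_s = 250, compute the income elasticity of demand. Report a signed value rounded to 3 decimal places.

0.319

At the given values, D = 67620 − 200(112) + 0.259(34800) − 104(250) = 28233.2.
∂D/∂I = 0.259.
E = (0.259) × (34800/28233.2) = 0.31924…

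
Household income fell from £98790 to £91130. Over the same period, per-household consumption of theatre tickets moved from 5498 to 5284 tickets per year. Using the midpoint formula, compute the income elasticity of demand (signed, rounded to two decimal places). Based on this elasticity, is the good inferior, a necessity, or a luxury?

%ΔQ = (5284 − 5498)/[( 5498 + 5284)/2] = -214/5391 = -0.039695…
%ΔIncome = (91130 − 98790)/[( 98790 + 91130)/2] = -7660/94960 = -0.080665…
E_income = (-214/5391) / (-7660/94960) = 0.4921…
0 < E_income < 1 ⇒ normal good, necessity.

0.49; necessity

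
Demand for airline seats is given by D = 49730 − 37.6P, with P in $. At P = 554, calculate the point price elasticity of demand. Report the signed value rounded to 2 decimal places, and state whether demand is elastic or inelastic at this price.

dD/dP = −37.6. At P = 554, D = 49730 − 37.6(554) = 28899.6.
Ed = (dD/dP)·(P/D) = −37.6 × (554/28899.6) = -0.7207…
|Ed| = 0.72 < 1, so demand is inelastic.

-0.72; inelastic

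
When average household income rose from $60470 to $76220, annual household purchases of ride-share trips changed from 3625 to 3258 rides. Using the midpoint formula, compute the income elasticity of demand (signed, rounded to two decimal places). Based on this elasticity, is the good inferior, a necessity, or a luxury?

-0.46; inferior

%ΔQ = (3258 − 3625)/[( 3625 + 3258)/2] = -367/3441.5 = -0.106639…
%ΔIncome = (76220 − 60470)/[( 60470 + 76220)/2] = 15750/68345 = 0.230448…
E_income = (-367/3441.5) / (15750/68345) = -0.4627…
E_income < 0 ⇒ inferior good.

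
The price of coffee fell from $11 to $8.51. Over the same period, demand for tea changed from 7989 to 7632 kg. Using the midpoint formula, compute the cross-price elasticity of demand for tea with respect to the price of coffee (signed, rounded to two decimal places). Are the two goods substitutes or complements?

0.18; substitutes

%ΔQ_{tea} = (7632 − 7989)/avg = -357/7810.5 = -0.045707…
%ΔP_{coffee} = (8.51 − 11)/avg = -2.49/9.755 = -0.255253…
E_cross = (-357/7810.5) / (-2.49/9.755) = 0.1790…
E_cross > 0 ⇒ the goods are substitutes.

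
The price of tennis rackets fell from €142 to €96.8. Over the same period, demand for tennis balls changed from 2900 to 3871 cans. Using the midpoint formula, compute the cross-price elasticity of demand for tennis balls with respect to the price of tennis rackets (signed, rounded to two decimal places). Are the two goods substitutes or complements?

-0.76; complements

%ΔQ_{tennis balls} = (3871 − 2900)/avg = 971/3385.5 = 0.286811…
%ΔP_{tennis rackets} = (96.8 − 142)/avg = -45.2/119.4 = -0.378559…
E_cross = (971/3385.5) / (-45.2/119.4) = -0.7576…
E_cross < 0 ⇒ the goods are complements.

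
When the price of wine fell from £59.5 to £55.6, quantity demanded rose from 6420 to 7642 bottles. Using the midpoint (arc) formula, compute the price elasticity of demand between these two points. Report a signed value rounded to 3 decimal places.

-2.565

%ΔQ = (7642 − 6420) / [(6420 + 7642)/2] = 1222/7031 = 0.173801…
%ΔP = (55.6 − 59.5) / [(59.5 + 55.6)/2] = -3.9/57.55 = -0.067767…
Arc Ed = %ΔQ / %ΔP = (1222/7031) / (-3.9/57.55) = -2.56468…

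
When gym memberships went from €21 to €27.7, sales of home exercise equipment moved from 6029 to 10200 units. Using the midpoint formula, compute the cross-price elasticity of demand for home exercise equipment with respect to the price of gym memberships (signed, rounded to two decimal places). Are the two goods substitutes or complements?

1.87; substitutes

%ΔQ_{home exercise equipment} = (10200 − 6029)/avg = 4171/8114.5 = 0.514018…
%ΔP_{gym memberships} = (27.7 − 21)/avg = 6.7/24.35 = 0.275154…
E_cross = (4171/8114.5) / (6.7/24.35) = 1.8681…
E_cross > 0 ⇒ the goods are substitutes.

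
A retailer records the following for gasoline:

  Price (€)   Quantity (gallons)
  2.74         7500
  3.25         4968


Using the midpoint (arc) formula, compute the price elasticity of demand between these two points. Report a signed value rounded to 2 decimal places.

%ΔQ = (4968 − 7500) / [(7500 + 4968)/2] = -2532/6234 = -0.406159…
%ΔP = (3.25 − 2.74) / [(2.74 + 3.25)/2] = 0.51/2.995 = 0.170283…
Arc Ed = %ΔQ / %ΔP = (-2532/6234) / (0.51/2.995) = -2.3851…

-2.39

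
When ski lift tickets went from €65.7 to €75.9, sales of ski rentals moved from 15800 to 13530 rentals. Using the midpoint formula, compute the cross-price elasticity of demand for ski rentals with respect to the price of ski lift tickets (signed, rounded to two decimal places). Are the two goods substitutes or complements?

%ΔQ_{ski rentals} = (13530 − 15800)/avg = -2270/14665 = -0.154790…
%ΔP_{ski lift tickets} = (75.9 − 65.7)/avg = 10.2/70.8 = 0.144067…
E_cross = (-2270/14665) / (10.2/70.8) = -1.0744…
E_cross < 0 ⇒ the goods are complements.

-1.07; complements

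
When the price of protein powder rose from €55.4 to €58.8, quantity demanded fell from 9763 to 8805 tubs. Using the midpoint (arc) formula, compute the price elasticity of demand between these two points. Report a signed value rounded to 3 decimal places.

%ΔQ = (8805 − 9763) / [(9763 + 8805)/2] = -958/9284 = -0.103188…
%ΔP = (58.8 − 55.4) / [(55.4 + 58.8)/2] = 3.4/57.1 = 0.059544…
Arc Ed = %ΔQ / %ΔP = (-958/9284) / (3.4/57.1) = -1.73295…

-1.733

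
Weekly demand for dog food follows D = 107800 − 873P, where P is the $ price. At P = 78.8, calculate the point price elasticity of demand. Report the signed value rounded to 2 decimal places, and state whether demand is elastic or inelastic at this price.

-1.76; elastic

dD/dP = −873. At P = 78.8, D = 107800 − 873(78.8) = 39007.6.
Ed = (dD/dP)·(P/D) = −873 × (78.8/39007.6) = -1.7635…
|Ed| = 1.76 > 1, so demand is elastic.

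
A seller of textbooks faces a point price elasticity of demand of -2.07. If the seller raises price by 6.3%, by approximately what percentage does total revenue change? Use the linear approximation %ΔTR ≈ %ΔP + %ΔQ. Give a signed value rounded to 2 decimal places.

%ΔQ ≈ Ed × %ΔP = (-2.07) × (+6.3%) = -13.0410%
%ΔTR ≈ %ΔP + %ΔQ = (+6.3%) + (-13.0410%) = -6.7410%

-6.74%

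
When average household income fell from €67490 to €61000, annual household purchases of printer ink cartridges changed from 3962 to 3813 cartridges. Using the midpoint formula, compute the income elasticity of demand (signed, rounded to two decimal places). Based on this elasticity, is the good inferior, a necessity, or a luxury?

%ΔQ = (3813 − 3962)/[( 3962 + 3813)/2] = -149/3887.5 = -0.038327…
%ΔIncome = (61000 − 67490)/[( 67490 + 61000)/2] = -6490/64245 = -0.101019…
E_income = (-149/3887.5) / (-6490/64245) = 0.3794…
0 < E_income < 1 ⇒ normal good, necessity.

0.38; necessity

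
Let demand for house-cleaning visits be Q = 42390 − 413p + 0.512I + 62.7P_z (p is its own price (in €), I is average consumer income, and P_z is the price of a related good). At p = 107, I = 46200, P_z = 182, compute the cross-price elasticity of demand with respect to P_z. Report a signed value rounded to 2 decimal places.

0.34

At the given values, Q = 42390 − 413(107) + 0.512(46200) + 62.7(182) = 33264.8.
∂Q/∂P_z = 62.7.
E = (62.7) × (182/33264.8) = 0.3430…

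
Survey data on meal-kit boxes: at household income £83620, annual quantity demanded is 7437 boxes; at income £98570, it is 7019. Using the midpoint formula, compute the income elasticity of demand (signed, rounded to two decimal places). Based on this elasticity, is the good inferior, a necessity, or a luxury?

-0.35; inferior

%ΔQ = (7019 − 7437)/[( 7437 + 7019)/2] = -418/7228 = -0.057830…
%ΔIncome = (98570 − 83620)/[( 83620 + 98570)/2] = 14950/91095 = 0.164114…
E_income = (-418/7228) / (14950/91095) = -0.3523…
E_income < 0 ⇒ inferior good.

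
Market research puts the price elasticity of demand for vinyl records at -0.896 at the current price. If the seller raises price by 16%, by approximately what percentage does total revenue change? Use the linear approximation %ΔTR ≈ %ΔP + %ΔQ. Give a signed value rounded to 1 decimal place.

+1.7%

%ΔQ ≈ Ed × %ΔP = (-0.896) × (+16%) = -14.3360%
%ΔTR ≈ %ΔP + %ΔQ = (+16%) + (-14.3360%) = +1.6640%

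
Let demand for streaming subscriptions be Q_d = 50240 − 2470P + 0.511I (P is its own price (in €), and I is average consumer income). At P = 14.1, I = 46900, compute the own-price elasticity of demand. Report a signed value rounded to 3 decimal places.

-0.884

At the given values, Q_d = 50240 − 2470(14.1) + 0.511(46900) = 39378.9.
∂Q_d/∂P = −2470.
E = (-2470) × (14.1/39378.9) = -0.88440…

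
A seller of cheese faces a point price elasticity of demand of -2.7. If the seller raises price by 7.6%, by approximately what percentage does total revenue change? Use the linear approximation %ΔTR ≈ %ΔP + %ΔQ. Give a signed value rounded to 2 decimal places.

-12.92%

%ΔQ ≈ Ed × %ΔP = (-2.7) × (+7.6%) = -20.5200%
%ΔTR ≈ %ΔP + %ΔQ = (+7.6%) + (-20.5200%) = -12.9200%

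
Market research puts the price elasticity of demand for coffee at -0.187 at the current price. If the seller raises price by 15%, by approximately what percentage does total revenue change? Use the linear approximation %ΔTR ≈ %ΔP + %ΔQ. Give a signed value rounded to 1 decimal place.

+12.2%

%ΔQ ≈ Ed × %ΔP = (-0.187) × (+15%) = -2.8050%
%ΔTR ≈ %ΔP + %ΔQ = (+15%) + (-2.8050%) = +12.1950%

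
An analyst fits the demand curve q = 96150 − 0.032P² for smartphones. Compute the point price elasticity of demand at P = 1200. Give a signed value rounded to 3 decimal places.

dq/dP = −2·0.032·P = -76.8. At P = 1200, q = 50070.
Ed = (dq/dP)·(P/q) = (-76.8) × (1200/50070) = -1.84062…

-1.841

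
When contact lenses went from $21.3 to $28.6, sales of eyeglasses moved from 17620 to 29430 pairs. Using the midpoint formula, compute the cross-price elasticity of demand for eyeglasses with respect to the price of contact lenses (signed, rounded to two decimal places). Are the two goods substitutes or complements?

1.72; substitutes

%ΔQ_{eyeglasses} = (29430 − 17620)/avg = 11810/23525 = 0.502019…
%ΔP_{contact lenses} = (28.6 − 21.3)/avg = 7.3/24.95 = 0.292585…
E_cross = (11810/23525) / (7.3/24.95) = 1.7158…
E_cross > 0 ⇒ the goods are substitutes.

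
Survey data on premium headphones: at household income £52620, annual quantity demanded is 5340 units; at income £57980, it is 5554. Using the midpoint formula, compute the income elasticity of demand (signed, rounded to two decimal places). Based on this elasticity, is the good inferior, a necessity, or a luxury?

%ΔQ = (5554 − 5340)/[( 5340 + 5554)/2] = 214/5447 = 0.039287…
%ΔIncome = (57980 − 52620)/[( 52620 + 57980)/2] = 5360/55300 = 0.096925…
E_income = (214/5447) / (5360/55300) = 0.4053…
0 < E_income < 1 ⇒ normal good, necessity.

0.41; necessity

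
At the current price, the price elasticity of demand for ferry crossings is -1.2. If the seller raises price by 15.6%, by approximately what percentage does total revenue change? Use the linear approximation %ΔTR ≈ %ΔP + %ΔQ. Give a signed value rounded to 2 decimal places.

%ΔQ ≈ Ed × %ΔP = (-1.2) × (+15.6%) = -18.7200%
%ΔTR ≈ %ΔP + %ΔQ = (+15.6%) + (-18.7200%) = -3.1200%

-3.12%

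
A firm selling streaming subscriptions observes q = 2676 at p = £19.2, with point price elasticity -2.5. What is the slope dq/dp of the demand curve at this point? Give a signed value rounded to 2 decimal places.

Ed = (dq/dp)·(p/q) ⇒ dq/dp = Ed·q/p = (-2.5)·2676/19.2 = -348.4375

-348.44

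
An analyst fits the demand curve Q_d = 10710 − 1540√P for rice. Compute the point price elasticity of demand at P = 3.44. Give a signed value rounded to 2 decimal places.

dQ_d/dP = −1540/(2√P) = -415.156. At P = 3.44, Q_d = 7853.73.
Ed = (dQ_d/dP)·(P/Q_d) = (-415.156) × (3.44/7853.73) = -0.1818…

-0.18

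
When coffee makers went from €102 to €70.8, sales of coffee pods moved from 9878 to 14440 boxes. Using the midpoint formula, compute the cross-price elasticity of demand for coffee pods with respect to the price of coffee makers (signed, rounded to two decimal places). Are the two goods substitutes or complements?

%ΔQ_{coffee pods} = (14440 − 9878)/avg = 4562/12159 = 0.375195…
%ΔP_{coffee makers} = (70.8 − 102)/avg = -31.2/86.4 = -0.361111…
E_cross = (4562/12159) / (-31.2/86.4) = -1.0390…
E_cross < 0 ⇒ the goods are complements.

-1.04; complements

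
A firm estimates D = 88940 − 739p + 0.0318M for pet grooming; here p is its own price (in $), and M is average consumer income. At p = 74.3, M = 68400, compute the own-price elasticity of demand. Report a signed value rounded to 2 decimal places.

-1.52

At the given values, D = 88940 − 739(74.3) + 0.0318(68400) = 36207.42.
∂D/∂p = −739.
E = (-739) × (74.3/36207.42) = -1.5164…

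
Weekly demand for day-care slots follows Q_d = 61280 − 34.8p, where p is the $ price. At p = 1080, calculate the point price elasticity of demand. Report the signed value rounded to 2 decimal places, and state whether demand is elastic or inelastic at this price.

dQ_d/dp = −34.8. At p = 1080, Q_d = 61280 − 34.8(1080) = 23696.
Ed = (dQ_d/dp)·(p/Q_d) = −34.8 × (1080/23696) = -1.5860…
|Ed| = 1.59 > 1, so demand is elastic.

-1.59; elastic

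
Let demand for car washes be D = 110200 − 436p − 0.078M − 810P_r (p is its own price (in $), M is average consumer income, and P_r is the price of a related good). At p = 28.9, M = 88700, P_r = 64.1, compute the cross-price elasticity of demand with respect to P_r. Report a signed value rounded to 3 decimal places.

At the given values, D = 110200 − 436(28.9) − 0.078(88700) − 810(64.1) = 38760.
∂D/∂P_r = -810.
E = (-810) × (64.1/38760) = -1.33955…

-1.340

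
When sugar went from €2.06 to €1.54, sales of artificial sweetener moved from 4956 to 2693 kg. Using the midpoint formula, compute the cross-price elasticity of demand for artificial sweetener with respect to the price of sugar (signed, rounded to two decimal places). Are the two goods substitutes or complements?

2.05; substitutes

%ΔQ_{artificial sweetener} = (2693 − 4956)/avg = -2263/3824.5 = -0.591711…
%ΔP_{sugar} = (1.54 − 2.06)/avg = -0.52/1.8 = -0.288888…
E_cross = (-2263/3824.5) / (-0.52/1.8) = 2.0482…
E_cross > 0 ⇒ the goods are substitutes.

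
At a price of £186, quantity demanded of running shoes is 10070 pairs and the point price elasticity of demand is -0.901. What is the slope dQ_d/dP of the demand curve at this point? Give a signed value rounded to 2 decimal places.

Ed = (dQ_d/dP)·(P/Q_d) ⇒ dQ_d/dP = Ed·Q_d/P = (-0.901)·10070/186 = -48.7799…

-48.78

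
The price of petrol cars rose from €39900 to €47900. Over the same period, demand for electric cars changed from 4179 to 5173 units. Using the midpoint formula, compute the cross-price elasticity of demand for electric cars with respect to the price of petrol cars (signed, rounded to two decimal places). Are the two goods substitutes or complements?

1.17; substitutes

%ΔQ_{electric cars} = (5173 − 4179)/avg = 994/4676 = 0.212574…
%ΔP_{petrol cars} = (47900 − 39900)/avg = 8000/43900 = 0.182232…
E_cross = (994/4676) / (8000/43900) = 1.1665…
E_cross > 0 ⇒ the goods are substitutes.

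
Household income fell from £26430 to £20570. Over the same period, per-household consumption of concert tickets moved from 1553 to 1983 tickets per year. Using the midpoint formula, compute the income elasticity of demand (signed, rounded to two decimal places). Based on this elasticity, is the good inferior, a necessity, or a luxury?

%ΔQ = (1983 − 1553)/[( 1553 + 1983)/2] = 430/1768 = 0.243212…
%ΔIncome = (20570 − 26430)/[( 26430 + 20570)/2] = -5860/23500 = -0.249361…
E_income = (430/1768) / (-5860/23500) = -0.9753…
E_income < 0 ⇒ inferior good.

-0.98; inferior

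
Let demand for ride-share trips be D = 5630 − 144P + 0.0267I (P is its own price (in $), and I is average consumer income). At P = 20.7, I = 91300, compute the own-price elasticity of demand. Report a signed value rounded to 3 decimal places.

At the given values, D = 5630 − 144(20.7) + 0.0267(91300) = 5086.91.
∂D/∂P = −144.
E = (-144) × (20.7/5086.91) = -0.58597…

-0.586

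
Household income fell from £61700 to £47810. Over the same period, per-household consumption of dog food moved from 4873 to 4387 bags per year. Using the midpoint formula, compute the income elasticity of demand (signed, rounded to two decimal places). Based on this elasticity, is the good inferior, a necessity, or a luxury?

0.41; necessity

%ΔQ = (4387 − 4873)/[( 4873 + 4387)/2] = -486/4630 = -0.104967…
%ΔIncome = (47810 − 61700)/[( 61700 + 47810)/2] = -13890/54755 = -0.253675…
E_income = (-486/4630) / (-13890/54755) = 0.4137…
0 < E_income < 1 ⇒ normal good, necessity.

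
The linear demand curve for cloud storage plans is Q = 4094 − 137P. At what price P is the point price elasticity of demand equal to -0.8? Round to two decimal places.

13.28

Ed = −137P/(4094 − 137P). Set this equal to -0.8:
137P = 0.8·(4094 − 137P) ⇒ 137P(1 + 0.8) = 0.8·4094
P = 0.8·4094 / (137·1.8) = 13.2814…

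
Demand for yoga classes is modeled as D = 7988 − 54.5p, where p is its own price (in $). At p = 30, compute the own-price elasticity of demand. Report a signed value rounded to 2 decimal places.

-0.26

At the given values, D = 7988 − 54.5(30) = 6353.
∂D/∂p = −54.5.
E = (-54.5) × (30/6353) = -0.2573…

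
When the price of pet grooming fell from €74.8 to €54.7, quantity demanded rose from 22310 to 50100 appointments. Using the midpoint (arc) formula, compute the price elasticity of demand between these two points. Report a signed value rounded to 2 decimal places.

-2.47

%ΔQ = (50100 − 22310) / [(22310 + 50100)/2] = 27790/36205 = 0.767573…
%ΔP = (54.7 − 74.8) / [(74.8 + 54.7)/2] = -20.1/64.75 = -0.310424…
Arc Ed = %ΔQ / %ΔP = (27790/36205) / (-20.1/64.75) = -2.4726…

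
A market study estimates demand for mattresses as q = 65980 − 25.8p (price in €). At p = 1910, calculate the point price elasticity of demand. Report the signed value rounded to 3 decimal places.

-2.950

dq/dp = −25.8. At p = 1910, q = 65980 − 25.8(1910) = 16702.
Ed = (dq/dp)·(p/q) = −25.8 × (1910/16702) = -2.95042…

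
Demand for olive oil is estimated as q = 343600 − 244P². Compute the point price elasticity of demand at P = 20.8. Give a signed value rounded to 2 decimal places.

dq/dP = −2·244·P = -10150.4. At P = 20.8, q = 238035.84.
Ed = (dq/dP)·(P/q) = (-10150.4) × (20.8/238035.84) = -0.8869…

-0.89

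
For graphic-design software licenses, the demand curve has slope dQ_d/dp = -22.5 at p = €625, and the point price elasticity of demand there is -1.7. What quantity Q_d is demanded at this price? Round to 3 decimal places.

Ed = (dQ_d/dp)·(p/Q_d) ⇒ Q_d = (dQ_d/dp)·p/Ed = (-22.5)·625/(-1.7) = 8272.05882…

8272.059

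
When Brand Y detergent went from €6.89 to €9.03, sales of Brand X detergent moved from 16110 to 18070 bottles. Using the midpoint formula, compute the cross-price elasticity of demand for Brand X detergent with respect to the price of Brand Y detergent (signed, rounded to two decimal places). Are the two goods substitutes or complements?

%ΔQ_{Brand X detergent} = (18070 − 16110)/avg = 1960/17090 = 0.114686…
%ΔP_{Brand Y detergent} = (9.03 − 6.89)/avg = 2.14/7.96 = 0.268844…
E_cross = (1960/17090) / (2.14/7.96) = 0.4265…
E_cross > 0 ⇒ the goods are substitutes.

0.43; substitutes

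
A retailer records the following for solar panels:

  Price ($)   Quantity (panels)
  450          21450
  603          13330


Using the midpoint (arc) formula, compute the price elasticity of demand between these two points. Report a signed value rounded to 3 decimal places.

%ΔQ = (13330 − 21450) / [(21450 + 13330)/2] = -8120/17390 = -0.466935…
%ΔP = (603 − 450) / [(450 + 603)/2] = 153/526.5 = 0.290598…
Arc Ed = %ΔQ / %ΔP = (-8120/17390) / (153/526.5) = -1.60680…

-1.607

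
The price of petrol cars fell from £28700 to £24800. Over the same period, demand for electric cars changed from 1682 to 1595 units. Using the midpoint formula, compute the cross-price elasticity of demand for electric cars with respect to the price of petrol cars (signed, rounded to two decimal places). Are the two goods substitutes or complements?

%ΔQ_{electric cars} = (1595 − 1682)/avg = -87/1638.5 = -0.053097…
%ΔP_{petrol cars} = (24800 − 28700)/avg = -3900/26750 = -0.145794…
E_cross = (-87/1638.5) / (-3900/26750) = 0.3641…
E_cross > 0 ⇒ the goods are substitutes.

0.36; substitutes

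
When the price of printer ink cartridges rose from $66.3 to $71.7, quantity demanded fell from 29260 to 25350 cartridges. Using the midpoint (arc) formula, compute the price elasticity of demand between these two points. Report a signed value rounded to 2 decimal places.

-1.83

%ΔQ = (25350 − 29260) / [(29260 + 25350)/2] = -3910/27305 = -0.143197…
%ΔP = (71.7 − 66.3) / [(66.3 + 71.7)/2] = 5.4/69 = 0.078260…
Arc Ed = %ΔQ / %ΔP = (-3910/27305) / (5.4/69) = -1.8297…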